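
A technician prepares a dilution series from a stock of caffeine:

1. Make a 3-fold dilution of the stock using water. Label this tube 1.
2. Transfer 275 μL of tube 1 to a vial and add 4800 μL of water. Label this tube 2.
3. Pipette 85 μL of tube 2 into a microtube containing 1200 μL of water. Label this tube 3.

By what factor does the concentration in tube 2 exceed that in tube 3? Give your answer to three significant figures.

Step 1: 3-fold → factor 3
Step 2: 275 μL + 4800 μL = 5075 μL total → factor 5075/275 = 18.455
Step 3: 85 μL + 1200 μL = 1285 μL total → factor 1285/85 = 15.118
Dilution factor to tube 2 = 55.364; to tube 3 = 836.97
[tube 2]/[tube 3] = (factor to tube 3)/(factor to tube 2) = 836.97/55.364 = 15.1

15.1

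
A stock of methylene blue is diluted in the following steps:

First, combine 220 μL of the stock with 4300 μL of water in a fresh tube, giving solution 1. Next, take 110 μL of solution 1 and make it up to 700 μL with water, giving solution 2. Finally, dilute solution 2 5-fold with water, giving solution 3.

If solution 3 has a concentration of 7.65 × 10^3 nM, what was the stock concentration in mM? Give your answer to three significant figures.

Step 1: 220 μL + 4300 μL = 4520 μL total → factor 4520/220 = 20.545
Step 2: 110 μL brought to 700 μL → factor 700/110 = 6.3636
Step 3: 5-fold → factor 5
Overall dilution factor = 20.545 × 6.3636 × 5 = 653.72
Stock = 7.65 × 10^3 nM × 653.72 = 5.001 × 10^6 nM = 5.00 mM

5.00 mM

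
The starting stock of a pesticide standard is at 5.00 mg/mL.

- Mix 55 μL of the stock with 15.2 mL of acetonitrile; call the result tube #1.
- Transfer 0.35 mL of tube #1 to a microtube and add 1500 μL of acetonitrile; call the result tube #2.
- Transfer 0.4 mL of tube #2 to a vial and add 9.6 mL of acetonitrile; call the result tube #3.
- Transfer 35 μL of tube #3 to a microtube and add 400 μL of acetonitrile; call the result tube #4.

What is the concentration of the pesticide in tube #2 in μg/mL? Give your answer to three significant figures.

3.41 μg/mL

Step 1: 55 μL + 15.2 mL = 15255 μL total → factor 15255/55 = 277.36
Step 2: 0.35 mL + 1500 μL = 1.85 mL total → factor 1.85/0.35 = 5.2857
Dilution factor through tube #2 = 277.36 × 5.2857 = 1466.1
[tube #2] = 5.00 mg/mL / 1466.1 = 0.003410 mg/mL = 3.41 μg/mL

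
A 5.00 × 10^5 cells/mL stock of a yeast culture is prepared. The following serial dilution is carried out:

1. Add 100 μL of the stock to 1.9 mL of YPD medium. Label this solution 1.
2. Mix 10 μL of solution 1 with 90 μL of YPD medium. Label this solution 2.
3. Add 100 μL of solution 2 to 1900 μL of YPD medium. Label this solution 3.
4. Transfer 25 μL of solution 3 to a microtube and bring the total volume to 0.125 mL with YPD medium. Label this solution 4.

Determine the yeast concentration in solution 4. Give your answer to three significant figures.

Step 1: 100 μL + 1.9 mL = 2000 μL total → factor 2000/100 = 20
Step 2: 10 μL + 90 μL = 100 μL total → factor 100/10 = 10
Step 3: 100 μL + 1900 μL = 2000 μL total → factor 2000/100 = 20
Step 4: 25 μL brought to 0.125 mL → factor 125/25 = 5
Overall dilution factor = 20 × 10 × 20 × 5 = 20000
Final = 5.00 × 10^5 cells/mL / 20000 = 25.0 cells/mL

25.0 cells/mL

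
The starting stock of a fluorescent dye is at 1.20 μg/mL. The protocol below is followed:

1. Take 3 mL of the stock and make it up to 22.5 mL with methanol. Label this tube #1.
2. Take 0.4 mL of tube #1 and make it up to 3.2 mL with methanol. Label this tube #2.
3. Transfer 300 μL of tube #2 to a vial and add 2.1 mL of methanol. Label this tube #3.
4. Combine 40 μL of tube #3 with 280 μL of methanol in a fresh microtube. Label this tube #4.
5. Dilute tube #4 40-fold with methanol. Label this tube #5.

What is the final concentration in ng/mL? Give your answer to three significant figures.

0.00781 ng/mL

Step 1: 3 mL brought to 22.5 mL → factor 22.5/3 = 7.5
Step 2: 0.4 mL brought to 3.2 mL → factor 3.2/0.4 = 8
Step 3: 300 μL + 2.1 mL = 2400 μL total → factor 2400/300 = 8
Step 4: 40 μL + 280 μL = 320 μL total → factor 320/40 = 8
Step 5: 40-fold → factor 40
Overall dilution factor = 7.5 × 8 × 8 × 8 × 40 = 1.536 × 10^5
Final = 1.20 μg/mL / 1.536 × 10^5 = 7.813 × 10^-6 μg/mL = 0.00781 ng/mL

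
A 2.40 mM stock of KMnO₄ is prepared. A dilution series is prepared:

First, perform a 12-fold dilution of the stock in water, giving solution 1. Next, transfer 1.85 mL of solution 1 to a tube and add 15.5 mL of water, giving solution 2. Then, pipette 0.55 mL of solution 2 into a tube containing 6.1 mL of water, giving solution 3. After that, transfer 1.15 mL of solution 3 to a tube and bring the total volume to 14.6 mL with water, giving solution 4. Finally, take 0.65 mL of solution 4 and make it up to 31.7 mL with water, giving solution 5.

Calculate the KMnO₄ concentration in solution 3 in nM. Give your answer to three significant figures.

Step 1: 12-fold → factor 12
Step 2: 1.85 mL + 15.5 mL = 17.35 mL total → factor 17.35/1.85 = 9.3784
Step 3: 0.55 mL + 6.1 mL = 6.65 mL total → factor 6.65/0.55 = 12.091
Dilution factor through solution 3 = 12 × 9.3784 × 12.091 = 1360.7
[solution 3] = 2.40 mM / 1360.7 = 0.001764 mM = 1.76 × 10^3 nM

1.76 × 10^3 nM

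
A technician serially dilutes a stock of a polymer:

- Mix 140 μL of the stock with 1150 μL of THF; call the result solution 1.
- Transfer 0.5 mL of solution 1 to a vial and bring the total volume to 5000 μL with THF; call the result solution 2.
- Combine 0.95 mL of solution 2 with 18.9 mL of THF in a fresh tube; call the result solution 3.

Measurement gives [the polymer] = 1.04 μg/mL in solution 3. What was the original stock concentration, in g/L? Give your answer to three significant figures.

2.00 g/L

Step 1: 140 μL + 1150 μL = 1290 μL total → factor 1290/140 = 9.2143
Step 2: 0.5 mL brought to 5000 μL → factor 5/0.5 = 10
Step 3: 0.95 mL + 18.9 mL = 19.85 mL total → factor 19.85/0.95 = 20.895
Overall dilution factor = 9.2143 × 10 × 20.895 = 1925.3
Stock = 1.04 μg/mL × 1925.3 = 2002 μg/mL = 2.00 g/L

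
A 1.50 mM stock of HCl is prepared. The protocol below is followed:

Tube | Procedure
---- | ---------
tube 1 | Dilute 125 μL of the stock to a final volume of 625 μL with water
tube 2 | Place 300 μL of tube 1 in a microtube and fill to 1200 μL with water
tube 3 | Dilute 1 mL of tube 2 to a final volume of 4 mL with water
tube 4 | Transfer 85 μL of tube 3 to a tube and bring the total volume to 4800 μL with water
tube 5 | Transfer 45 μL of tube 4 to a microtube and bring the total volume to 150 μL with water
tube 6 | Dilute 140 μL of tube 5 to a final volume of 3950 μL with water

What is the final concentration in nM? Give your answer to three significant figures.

3.53 nM

Step 1: 125 μL brought to 625 μL → factor 625/125 = 5
Step 2: 300 μL brought to 1200 μL → factor 1200/300 = 4
Step 3: 1 mL brought to 4 mL → factor 4/1 = 4
Step 4: 85 μL brought to 4800 μL → factor 4800/85 = 56.471
Step 5: 45 μL brought to 150 μL → factor 150/45 = 3.3333
Step 6: 140 μL brought to 3950 μL → factor 3950/140 = 28.214
Overall dilution factor = 5 × 4 × 4 × 56.471 × 3.3333 × 28.214 = 4.2487 × 10^5
Final = 1.50 mM / 4.2487 × 10^5 = 3.530 × 10^-6 mM = 3.53 nM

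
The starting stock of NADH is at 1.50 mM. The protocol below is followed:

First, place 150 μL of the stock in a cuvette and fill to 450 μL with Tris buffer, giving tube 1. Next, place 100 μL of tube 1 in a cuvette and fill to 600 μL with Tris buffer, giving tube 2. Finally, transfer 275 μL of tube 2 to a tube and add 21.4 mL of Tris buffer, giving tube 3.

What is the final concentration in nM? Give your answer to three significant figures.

1.06 × 10^3 nM

Step 1: 150 μL brought to 450 μL → factor 450/150 = 3
Step 2: 100 μL brought to 600 μL → factor 600/100 = 6
Step 3: 275 μL + 21.4 mL = 21675 μL total → factor 21675/275 = 78.818
Overall dilution factor = 3 × 6 × 78.818 = 1418.7
Final = 1.50 mM / 1418.7 = 0.001057 mM = 1.06 × 10^3 nM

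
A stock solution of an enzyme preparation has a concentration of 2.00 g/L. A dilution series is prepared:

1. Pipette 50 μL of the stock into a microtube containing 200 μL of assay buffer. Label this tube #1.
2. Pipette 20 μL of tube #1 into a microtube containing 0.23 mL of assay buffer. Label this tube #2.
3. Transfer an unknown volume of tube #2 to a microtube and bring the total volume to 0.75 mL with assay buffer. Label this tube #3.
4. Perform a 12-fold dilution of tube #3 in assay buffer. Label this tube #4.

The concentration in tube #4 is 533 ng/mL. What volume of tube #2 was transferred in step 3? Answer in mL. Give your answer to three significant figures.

0.150 mL

Step 1: 50 μL + 200 μL = 250 μL total → factor 250/50 = 5
Step 2: 20 μL + 0.23 mL = 250 μL total → factor 250/20 = 12.5
Step 3: v brought to 0.75 mL → factor = 0.75 mL/v
Step 4: 12-fold → factor 12
Product of known-step factors = 750
Overall factor = 2.00 g/L / (533 ng/mL) = 3752.3
Step-3 factor = 3752.3 / 750 = 5.0031
v = 0.75 mL / 5.0031 = 0.150 mL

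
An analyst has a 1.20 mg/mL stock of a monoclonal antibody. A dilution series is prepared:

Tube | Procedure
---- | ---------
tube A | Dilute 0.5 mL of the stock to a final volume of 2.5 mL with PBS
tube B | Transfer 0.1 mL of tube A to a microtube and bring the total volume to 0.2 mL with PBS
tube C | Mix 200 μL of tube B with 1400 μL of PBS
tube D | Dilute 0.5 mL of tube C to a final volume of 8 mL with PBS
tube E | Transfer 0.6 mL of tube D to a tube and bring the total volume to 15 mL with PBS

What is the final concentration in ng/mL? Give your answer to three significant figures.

37.5 ng/mL

Step 1: 0.5 mL brought to 2.5 mL → factor 2.5/0.5 = 5
Step 2: 0.1 mL brought to 0.2 mL → factor 0.2/0.1 = 2
Step 3: 200 μL + 1400 μL = 1600 μL total → factor 1600/200 = 8
Step 4: 0.5 mL brought to 8 mL → factor 8/0.5 = 16
Step 5: 0.6 mL brought to 15 mL → factor 15/0.6 = 25
Overall dilution factor = 5 × 2 × 8 × 16 × 25 = 32000
Final = 1.20 mg/mL / 32000 = 3.750 × 10^-5 mg/mL = 37.5 ng/mL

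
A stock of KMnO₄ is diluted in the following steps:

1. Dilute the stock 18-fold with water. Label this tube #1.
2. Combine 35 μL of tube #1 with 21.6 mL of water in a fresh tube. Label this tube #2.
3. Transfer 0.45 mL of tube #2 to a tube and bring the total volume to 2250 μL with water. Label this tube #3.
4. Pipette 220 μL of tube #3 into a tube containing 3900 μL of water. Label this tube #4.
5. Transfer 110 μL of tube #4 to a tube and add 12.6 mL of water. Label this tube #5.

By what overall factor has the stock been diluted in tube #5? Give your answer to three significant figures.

1.20 × 10^8

Step 1: 18-fold → factor 18
Step 2: 35 μL + 21.6 mL = 21635 μL total → factor 21635/35 = 618.14
Step 3: 0.45 mL brought to 2250 μL → factor 2.25/0.45 = 5
Step 4: 220 μL + 3900 μL = 4120 μL total → factor 4120/220 = 18.727
Step 5: 110 μL + 12.6 mL = 12710 μL total → factor 12710/110 = 115.55
Overall dilution factor = 18 × 618.14 × 5 × 18.727 × 115.55 = 1.2038 × 10^8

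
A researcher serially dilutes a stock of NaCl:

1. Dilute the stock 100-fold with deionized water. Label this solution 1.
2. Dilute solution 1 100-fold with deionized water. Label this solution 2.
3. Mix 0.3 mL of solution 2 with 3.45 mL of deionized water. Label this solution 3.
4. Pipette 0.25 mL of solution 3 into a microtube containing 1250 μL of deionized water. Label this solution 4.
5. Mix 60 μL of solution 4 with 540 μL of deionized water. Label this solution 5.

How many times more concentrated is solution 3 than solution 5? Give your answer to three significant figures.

Step 1: 100-fold → factor 100
Step 2: 100-fold → factor 100
Step 3: 0.3 mL + 3.45 mL = 3.75 mL total → factor 3.75/0.3 = 12.5
Step 4: 0.25 mL + 1250 μL = 1.5 mL total → factor 1.5/0.25 = 6
Step 5: 60 μL + 540 μL = 600 μL total → factor 600/60 = 10
Dilution factor to solution 3 = 1.25 × 10^5; to solution 5 = 7.5 × 10^6
[solution 3]/[solution 5] = (factor to solution 5)/(factor to solution 3) = 7.5 × 10^6/1.25 × 10^5 = 60.0

60.0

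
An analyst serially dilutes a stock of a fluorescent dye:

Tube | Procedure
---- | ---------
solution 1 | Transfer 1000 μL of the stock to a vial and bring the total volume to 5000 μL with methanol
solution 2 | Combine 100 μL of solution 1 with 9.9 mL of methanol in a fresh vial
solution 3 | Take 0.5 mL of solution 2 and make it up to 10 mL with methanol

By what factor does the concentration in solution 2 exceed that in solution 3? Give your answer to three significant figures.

20.0

Step 1: 1000 μL brought to 5000 μL → factor 5000/1000 = 5
Step 2: 100 μL + 9.9 mL = 10000 μL total → factor 10000/100 = 100
Step 3: 0.5 mL brought to 10 mL → factor 10/0.5 = 20
Dilution factor to solution 2 = 500; to solution 3 = 10000
[solution 2]/[solution 3] = (factor to solution 3)/(factor to solution 2) = 10000/500 = 20.0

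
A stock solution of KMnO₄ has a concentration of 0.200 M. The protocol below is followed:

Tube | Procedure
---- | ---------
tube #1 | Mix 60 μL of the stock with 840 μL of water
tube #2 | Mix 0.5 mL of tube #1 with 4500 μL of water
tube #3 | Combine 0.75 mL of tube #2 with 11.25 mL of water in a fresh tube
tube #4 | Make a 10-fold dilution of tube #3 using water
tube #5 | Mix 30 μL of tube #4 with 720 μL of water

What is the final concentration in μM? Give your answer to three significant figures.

Step 1: 60 μL + 840 μL = 900 μL total → factor 900/60 = 15
Step 2: 0.5 mL + 4500 μL = 5 mL total → factor 5/0.5 = 10
Step 3: 0.75 mL + 11.25 mL = 12 mL total → factor 12/0.75 = 16
Step 4: 10-fold → factor 10
Step 5: 30 μL + 720 μL = 750 μL total → factor 750/30 = 25
Overall dilution factor = 15 × 10 × 16 × 10 × 25 = 6 × 10^5
Final = 0.200 M / 6 × 10^5 = 3.333 × 10^-7 M = 0.333 μM

0.333 μM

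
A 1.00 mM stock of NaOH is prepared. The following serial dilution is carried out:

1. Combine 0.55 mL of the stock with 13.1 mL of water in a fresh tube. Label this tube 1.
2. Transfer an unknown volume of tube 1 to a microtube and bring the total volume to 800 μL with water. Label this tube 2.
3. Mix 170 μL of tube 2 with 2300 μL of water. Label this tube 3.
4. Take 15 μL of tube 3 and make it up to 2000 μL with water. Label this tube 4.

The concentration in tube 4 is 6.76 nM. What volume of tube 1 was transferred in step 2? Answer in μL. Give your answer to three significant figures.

Step 1: 0.55 mL + 13.1 mL = 13.65 mL total → factor 13.65/0.55 = 24.818
Step 2: v brought to 800 μL → factor = 800 μL/v
Step 3: 170 μL + 2300 μL = 2470 μL total → factor 2470/170 = 14.529
Step 4: 15 μL brought to 2000 μL → factor 2000/15 = 133.33
Product of known-step factors = 48079
Overall factor = 1.00 mM / (6.76 nM) = 1.4793 × 10^5
Step-2 factor = 1.4793 × 10^5 / 48079 = 3.0768
v = 800 μL / 3.0768 = 260 μL

260 μL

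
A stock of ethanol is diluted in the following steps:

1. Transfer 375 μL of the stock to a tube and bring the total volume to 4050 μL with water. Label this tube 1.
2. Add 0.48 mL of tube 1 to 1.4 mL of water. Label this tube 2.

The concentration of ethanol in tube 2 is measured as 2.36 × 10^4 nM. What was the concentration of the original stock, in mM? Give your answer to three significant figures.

0.998 mM

Step 1: 375 μL brought to 4050 μL → factor 4050/375 = 10.8
Step 2: 0.48 mL + 1.4 mL = 1.88 mL total → factor 1.88/0.48 = 3.9167
Overall dilution factor = 10.8 × 3.9167 = 42.3
Stock = 2.36 × 10^4 nM × 42.3 = 9.983 × 10^5 nM = 0.998 mM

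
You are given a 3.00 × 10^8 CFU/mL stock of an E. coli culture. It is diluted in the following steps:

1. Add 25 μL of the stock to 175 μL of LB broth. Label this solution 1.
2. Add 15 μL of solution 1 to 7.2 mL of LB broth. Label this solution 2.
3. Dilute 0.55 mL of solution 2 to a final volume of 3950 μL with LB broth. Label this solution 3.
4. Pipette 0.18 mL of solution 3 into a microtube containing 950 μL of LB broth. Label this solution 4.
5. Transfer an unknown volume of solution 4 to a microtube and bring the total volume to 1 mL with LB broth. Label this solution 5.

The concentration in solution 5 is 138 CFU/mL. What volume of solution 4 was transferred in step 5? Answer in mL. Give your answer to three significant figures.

0.0798 mL

Step 1: 25 μL + 175 μL = 200 μL total → factor 200/25 = 8
Step 2: 15 μL + 7.2 mL = 7215 μL total → factor 7215/15 = 481
Step 3: 0.55 mL brought to 3950 μL → factor 3.95/0.55 = 7.1818
Step 4: 0.18 mL + 950 μL = 1.13 mL total → factor 1.13/0.18 = 6.2778
Step 5: v brought to 1 mL → factor = 1 mL/v
Product of known-step factors = 1.7349 × 10^5
Overall factor = 3.00 × 10^8 CFU/mL / (138 CFU/mL) = 2.1739 × 10^6
Step-5 factor = 2.1739 × 10^6 / 1.7349 × 10^5 = 12.53
v = 1 mL / 12.53 = 0.0798 mL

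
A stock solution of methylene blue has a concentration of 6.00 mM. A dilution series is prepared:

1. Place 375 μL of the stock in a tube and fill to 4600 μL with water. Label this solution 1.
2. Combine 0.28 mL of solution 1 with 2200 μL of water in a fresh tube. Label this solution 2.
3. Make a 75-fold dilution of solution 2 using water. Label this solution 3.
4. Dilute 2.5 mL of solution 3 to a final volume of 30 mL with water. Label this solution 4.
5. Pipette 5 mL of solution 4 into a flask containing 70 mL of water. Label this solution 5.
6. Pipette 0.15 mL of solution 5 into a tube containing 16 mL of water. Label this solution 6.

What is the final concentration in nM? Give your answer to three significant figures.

0.0380 nM

Step 1: 375 μL brought to 4600 μL → factor 4600/375 = 12.267
Step 2: 0.28 mL + 2200 μL = 2.48 mL total → factor 2.48/0.28 = 8.8571
Step 3: 75-fold → factor 75
Step 4: 2.5 mL brought to 30 mL → factor 30/2.5 = 12
Step 5: 5 mL + 70 mL = 75 mL total → factor 75/5 = 15
Step 6: 0.15 mL + 16 mL = 16.15 mL total → factor 16.15/0.15 = 107.67
Overall dilution factor = 12.267 × 8.8571 × 75 × 12 × 15 × 107.67 = 1.5792 × 10^8
Final = 6.00 mM / 1.5792 × 10^8 = 3.799 × 10^-8 mM = 0.0380 nM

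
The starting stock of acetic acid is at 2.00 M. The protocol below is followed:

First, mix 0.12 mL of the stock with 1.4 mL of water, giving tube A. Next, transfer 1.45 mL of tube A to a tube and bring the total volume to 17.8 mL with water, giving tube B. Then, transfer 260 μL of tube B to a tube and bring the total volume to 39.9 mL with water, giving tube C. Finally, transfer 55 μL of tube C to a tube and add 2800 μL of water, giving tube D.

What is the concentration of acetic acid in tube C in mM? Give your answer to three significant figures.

Step 1: 0.12 mL + 1.4 mL = 1.52 mL total → factor 1.52/0.12 = 12.667
Step 2: 1.45 mL brought to 17.8 mL → factor 17.8/1.45 = 12.276
Step 3: 260 μL brought to 39.9 mL → factor 39900/260 = 153.46
Dilution factor through tube C = 12.667 × 12.276 × 153.46 = 23862
[tube C] = 2.00 M / 23862 = 8.381 × 10^-5 M = 0.0838 mM

0.0838 mM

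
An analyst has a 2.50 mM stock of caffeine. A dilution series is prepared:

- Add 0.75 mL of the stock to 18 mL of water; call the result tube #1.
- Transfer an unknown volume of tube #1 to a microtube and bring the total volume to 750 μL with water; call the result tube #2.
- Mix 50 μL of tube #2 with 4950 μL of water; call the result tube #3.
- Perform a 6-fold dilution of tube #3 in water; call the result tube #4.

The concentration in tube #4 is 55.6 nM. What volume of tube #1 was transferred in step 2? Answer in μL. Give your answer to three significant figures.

Step 1: 0.75 mL + 18 mL = 18.75 mL total → factor 18.75/0.75 = 25
Step 2: v brought to 750 μL → factor = 750 μL/v
Step 3: 50 μL + 4950 μL = 5000 μL total → factor 5000/50 = 100
Step 4: 6-fold → factor 6
Product of known-step factors = 15000
Overall factor = 2.50 mM / (55.6 nM) = 44964
Step-2 factor = 44964 / 15000 = 2.9976
v = 750 μL / 2.9976 = 250 μL

250 μL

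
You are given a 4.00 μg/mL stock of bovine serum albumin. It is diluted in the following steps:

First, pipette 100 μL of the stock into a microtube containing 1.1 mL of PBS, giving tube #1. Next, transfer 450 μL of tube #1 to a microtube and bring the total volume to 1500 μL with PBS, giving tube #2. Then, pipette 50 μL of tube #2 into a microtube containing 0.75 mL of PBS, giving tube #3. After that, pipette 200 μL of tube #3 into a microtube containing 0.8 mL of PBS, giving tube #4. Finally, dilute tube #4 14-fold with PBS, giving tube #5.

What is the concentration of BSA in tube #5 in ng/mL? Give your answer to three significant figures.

Step 1: 100 μL + 1.1 mL = 1200 μL total → factor 1200/100 = 12
Step 2: 450 μL brought to 1500 μL → factor 1500/450 = 3.3333
Step 3: 50 μL + 0.75 mL = 800 μL total → factor 800/50 = 16
Step 4: 200 μL + 0.8 mL = 1000 μL total → factor 1000/200 = 5
Step 5: 14-fold → factor 14
Overall dilution factor = 12 × 3.3333 × 16 × 5 × 14 = 44800
Final = 4.00 μg/mL / 44800 = 8.929 × 10^-5 μg/mL = 0.0893 ng/mL

0.0893 ng/mL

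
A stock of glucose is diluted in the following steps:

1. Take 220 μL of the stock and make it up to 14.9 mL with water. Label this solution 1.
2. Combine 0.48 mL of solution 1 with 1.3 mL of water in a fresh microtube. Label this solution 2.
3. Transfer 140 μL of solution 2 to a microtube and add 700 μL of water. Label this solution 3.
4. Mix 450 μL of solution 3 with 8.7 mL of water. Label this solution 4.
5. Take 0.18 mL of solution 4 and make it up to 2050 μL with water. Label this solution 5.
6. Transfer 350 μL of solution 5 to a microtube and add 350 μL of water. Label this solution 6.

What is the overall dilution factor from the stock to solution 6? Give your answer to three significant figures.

6.98 × 10^5

Step 1: 220 μL brought to 14.9 mL → factor 14900/220 = 67.727
Step 2: 0.48 mL + 1.3 mL = 1.78 mL total → factor 1.78/0.48 = 3.7083
Step 3: 140 μL + 700 μL = 840 μL total → factor 840/140 = 6
Step 4: 450 μL + 8.7 mL = 9150 μL total → factor 9150/450 = 20.333
Step 5: 0.18 mL brought to 2050 μL → factor 2.05/0.18 = 11.389
Step 6: 350 μL + 350 μL = 700 μL total → factor 700/350 = 2
Overall dilution factor = 67.727 × 3.7083 × 6 × 20.333 × 11.389 × 2 = 6.9793 × 10^5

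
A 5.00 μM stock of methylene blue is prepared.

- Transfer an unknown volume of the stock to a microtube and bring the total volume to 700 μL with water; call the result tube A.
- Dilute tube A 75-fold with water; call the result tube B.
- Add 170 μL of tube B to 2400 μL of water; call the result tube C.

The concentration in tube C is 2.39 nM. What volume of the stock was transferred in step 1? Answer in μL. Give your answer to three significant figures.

Step 1: v brought to 700 μL → factor = 700 μL/v
Step 2: 75-fold → factor 75
Step 3: 170 μL + 2400 μL = 2570 μL total → factor 2570/170 = 15.118
Product of known-step factors = 1133.8
Overall factor = 5.00 μM / (2.39 nM) = 2092.1
Step-1 factor = 2092.1 / 1133.8 = 1.8451
v = 700 μL / 1.8451 = 379 μL

379 μL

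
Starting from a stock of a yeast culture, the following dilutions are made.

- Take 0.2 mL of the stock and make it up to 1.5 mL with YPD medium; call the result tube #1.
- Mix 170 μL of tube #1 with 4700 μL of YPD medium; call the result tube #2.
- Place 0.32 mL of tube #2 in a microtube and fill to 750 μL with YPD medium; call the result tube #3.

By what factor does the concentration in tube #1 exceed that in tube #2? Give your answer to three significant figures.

28.6

Step 1: 0.2 mL brought to 1.5 mL → factor 1.5/0.2 = 7.5
Step 2: 170 μL + 4700 μL = 4870 μL total → factor 4870/170 = 28.647
Dilution factor to tube #1 = 7.5; to tube #2 = 214.85
[tube #1]/[tube #2] = (factor to tube #2)/(factor to tube #1) = 214.85/7.5 = 28.6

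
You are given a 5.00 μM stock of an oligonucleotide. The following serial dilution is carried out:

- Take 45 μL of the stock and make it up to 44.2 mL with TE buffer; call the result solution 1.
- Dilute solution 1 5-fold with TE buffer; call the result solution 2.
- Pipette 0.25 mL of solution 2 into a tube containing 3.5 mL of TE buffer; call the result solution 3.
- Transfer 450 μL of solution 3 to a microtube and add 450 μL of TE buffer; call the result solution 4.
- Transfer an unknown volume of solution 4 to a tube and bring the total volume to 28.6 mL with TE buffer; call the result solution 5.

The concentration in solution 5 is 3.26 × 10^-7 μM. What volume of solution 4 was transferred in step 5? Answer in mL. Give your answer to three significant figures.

Step 1: 45 μL brought to 44.2 mL → factor 44200/45 = 982.22
Step 2: 5-fold → factor 5
Step 3: 0.25 mL + 3.5 mL = 3.75 mL total → factor 3.75/0.25 = 15
Step 4: 450 μL + 450 μL = 900 μL total → factor 900/450 = 2
Step 5: v brought to 28.6 mL → factor = 28.6 mL/v
Product of known-step factors = 1.4733 × 10^5
Overall factor = 5.00 μM / (3.26 × 10^-7 μM) = 1.5337 × 10^7
Step-5 factor = 1.5337 × 10^7 / 1.4733 × 10^5 = 104.1
v = 28.6 mL / 104.1 = 0.275 mL

0.275 mL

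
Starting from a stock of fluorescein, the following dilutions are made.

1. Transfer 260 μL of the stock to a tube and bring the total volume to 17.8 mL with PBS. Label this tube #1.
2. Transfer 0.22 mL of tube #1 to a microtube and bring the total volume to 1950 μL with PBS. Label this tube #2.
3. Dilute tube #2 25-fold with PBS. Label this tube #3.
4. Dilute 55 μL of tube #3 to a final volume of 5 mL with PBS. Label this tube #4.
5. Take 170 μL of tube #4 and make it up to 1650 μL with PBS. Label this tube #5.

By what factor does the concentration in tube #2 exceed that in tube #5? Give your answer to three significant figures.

Step 1: 260 μL brought to 17.8 mL → factor 17800/260 = 68.462
Step 2: 0.22 mL brought to 1950 μL → factor 1.95/0.22 = 8.8636
Step 3: 25-fold → factor 25
Step 4: 55 μL brought to 5 mL → factor 5000/55 = 90.909
Step 5: 170 μL brought to 1650 μL → factor 1650/170 = 9.7059
Dilution factor to tube #2 = 606.82; to tube #5 = 1.3386 × 10^7
[tube #2]/[tube #5] = (factor to tube #5)/(factor to tube #2) = 1.3386 × 10^7/606.82 = 2.21 × 10^4

2.21 × 10^4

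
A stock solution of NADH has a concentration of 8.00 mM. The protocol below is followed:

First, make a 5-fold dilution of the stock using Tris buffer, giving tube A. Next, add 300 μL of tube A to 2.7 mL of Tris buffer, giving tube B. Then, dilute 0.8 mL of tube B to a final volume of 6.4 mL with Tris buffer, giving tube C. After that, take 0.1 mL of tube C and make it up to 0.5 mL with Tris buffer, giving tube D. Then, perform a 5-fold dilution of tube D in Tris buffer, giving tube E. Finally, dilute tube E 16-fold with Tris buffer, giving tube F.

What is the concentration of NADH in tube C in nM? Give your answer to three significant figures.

2.00 × 10^4 nM

Step 1: 5-fold → factor 5
Step 2: 300 μL + 2.7 mL = 3000 μL total → factor 3000/300 = 10
Step 3: 0.8 mL brought to 6.4 mL → factor 6.4/0.8 = 8
Dilution factor through tube C = 5 × 10 × 8 = 400
[tube C] = 8.00 mM / 400 = 0.02000 mM = 2.00 × 10^4 nM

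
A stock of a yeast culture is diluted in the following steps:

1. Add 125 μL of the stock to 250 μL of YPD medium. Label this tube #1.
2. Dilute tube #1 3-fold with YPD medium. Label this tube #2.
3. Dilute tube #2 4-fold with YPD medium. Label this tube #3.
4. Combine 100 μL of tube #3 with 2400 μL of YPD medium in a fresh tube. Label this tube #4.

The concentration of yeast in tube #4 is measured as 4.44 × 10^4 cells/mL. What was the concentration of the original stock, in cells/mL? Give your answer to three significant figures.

Step 1: 125 μL + 250 μL = 375 μL total → factor 375/125 = 3
Step 2: 3-fold → factor 3
Step 3: 4-fold → factor 4
Step 4: 100 μL + 2400 μL = 2500 μL total → factor 2500/100 = 25
Overall dilution factor = 3 × 3 × 4 × 25 = 900
Stock = 4.44 × 10^4 cells/mL × 900 = 4.00 × 10^7 cells/mL

4.00 × 10^7 cells/mL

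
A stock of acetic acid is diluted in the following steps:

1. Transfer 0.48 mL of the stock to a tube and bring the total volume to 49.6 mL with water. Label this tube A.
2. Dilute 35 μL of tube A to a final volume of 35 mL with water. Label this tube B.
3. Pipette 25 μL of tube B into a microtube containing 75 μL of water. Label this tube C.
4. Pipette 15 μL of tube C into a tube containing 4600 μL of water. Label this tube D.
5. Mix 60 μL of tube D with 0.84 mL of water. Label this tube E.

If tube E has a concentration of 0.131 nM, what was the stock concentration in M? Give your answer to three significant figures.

0.250 M

Step 1: 0.48 mL brought to 49.6 mL → factor 49.6/0.48 = 103.33
Step 2: 35 μL brought to 35 mL → factor 35000/35 = 1000
Step 3: 25 μL + 75 μL = 100 μL total → factor 100/25 = 4
Step 4: 15 μL + 4600 μL = 4615 μL total → factor 4615/15 = 307.67
Step 5: 60 μL + 0.84 mL = 900 μL total → factor 900/60 = 15
Overall dilution factor = 103.33 × 1000 × 4 × 307.67 × 15 = 1.9075 × 10^9
Stock = 0.131 nM × 1.9075 × 10^9 = 2.499 × 10^8 nM = 0.250 M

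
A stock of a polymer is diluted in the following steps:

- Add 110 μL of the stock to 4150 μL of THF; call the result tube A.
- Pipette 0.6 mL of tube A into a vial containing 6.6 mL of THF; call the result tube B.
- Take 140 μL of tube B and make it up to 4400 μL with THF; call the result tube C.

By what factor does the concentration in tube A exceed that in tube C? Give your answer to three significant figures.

Step 1: 110 μL + 4150 μL = 4260 μL total → factor 4260/110 = 38.727
Step 2: 0.6 mL + 6.6 mL = 7.2 mL total → factor 7.2/0.6 = 12
Step 3: 140 μL brought to 4400 μL → factor 4400/140 = 31.429
Dilution factor to tube A = 38.727; to tube C = 14606
[tube A]/[tube C] = (factor to tube C)/(factor to tube A) = 14606/38.727 = 377

377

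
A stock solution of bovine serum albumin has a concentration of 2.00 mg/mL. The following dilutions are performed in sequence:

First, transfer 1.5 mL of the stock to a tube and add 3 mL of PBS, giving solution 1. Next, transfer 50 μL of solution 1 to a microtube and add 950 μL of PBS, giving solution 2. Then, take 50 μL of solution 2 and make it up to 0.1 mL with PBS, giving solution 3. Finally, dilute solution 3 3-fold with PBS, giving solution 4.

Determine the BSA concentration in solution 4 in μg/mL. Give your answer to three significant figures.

Step 1: 1.5 mL + 3 mL = 4.5 mL total → factor 4.5/1.5 = 3
Step 2: 50 μL + 950 μL = 1000 μL total → factor 1000/50 = 20
Step 3: 50 μL brought to 0.1 mL → factor 100/50 = 2
Step 4: 3-fold → factor 3
Overall dilution factor = 3 × 20 × 2 × 3 = 360
Final = 2.00 mg/mL / 360 = 0.005556 mg/mL = 5.56 μg/mL

5.56 μg/mL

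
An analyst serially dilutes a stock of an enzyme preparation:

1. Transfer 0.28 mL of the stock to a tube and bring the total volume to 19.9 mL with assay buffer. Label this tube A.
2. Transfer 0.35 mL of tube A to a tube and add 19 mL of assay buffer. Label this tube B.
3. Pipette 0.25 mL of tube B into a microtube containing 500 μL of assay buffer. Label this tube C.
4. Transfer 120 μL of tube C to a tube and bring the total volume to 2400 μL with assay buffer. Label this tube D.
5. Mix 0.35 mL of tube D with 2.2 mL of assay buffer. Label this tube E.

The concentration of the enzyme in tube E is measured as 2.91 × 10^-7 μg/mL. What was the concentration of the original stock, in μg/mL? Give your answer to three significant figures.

Step 1: 0.28 mL brought to 19.9 mL → factor 19.9/0.28 = 71.071
Step 2: 0.35 mL + 19 mL = 19.35 mL total → factor 19.35/0.35 = 55.286
Step 3: 0.25 mL + 500 μL = 0.75 mL total → factor 0.75/0.25 = 3
Step 4: 120 μL brought to 2400 μL → factor 2400/120 = 20
Step 5: 0.35 mL + 2.2 mL = 2.55 mL total → factor 2.55/0.35 = 7.2857
Overall dilution factor = 71.071 × 55.286 × 3 × 20 × 7.2857 = 1.7176 × 10^6
Stock = 2.91 × 10^-7 μg/mL × 1.7176 × 10^6 = 0.500 μg/mL

0.500 μg/mL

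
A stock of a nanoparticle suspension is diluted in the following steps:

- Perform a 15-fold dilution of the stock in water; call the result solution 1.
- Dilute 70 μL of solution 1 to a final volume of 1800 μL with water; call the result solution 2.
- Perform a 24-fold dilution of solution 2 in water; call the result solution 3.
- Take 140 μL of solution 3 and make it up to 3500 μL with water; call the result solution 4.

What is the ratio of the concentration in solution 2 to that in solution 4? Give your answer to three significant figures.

600

Step 1: 15-fold → factor 15
Step 2: 70 μL brought to 1800 μL → factor 1800/70 = 25.714
Step 3: 24-fold → factor 24
Step 4: 140 μL brought to 3500 μL → factor 3500/140 = 25
Dilution factor to solution 2 = 385.71; to solution 4 = 2.3143 × 10^5
[solution 2]/[solution 4] = (factor to solution 4)/(factor to solution 2) = 2.3143 × 10^5/385.71 = 600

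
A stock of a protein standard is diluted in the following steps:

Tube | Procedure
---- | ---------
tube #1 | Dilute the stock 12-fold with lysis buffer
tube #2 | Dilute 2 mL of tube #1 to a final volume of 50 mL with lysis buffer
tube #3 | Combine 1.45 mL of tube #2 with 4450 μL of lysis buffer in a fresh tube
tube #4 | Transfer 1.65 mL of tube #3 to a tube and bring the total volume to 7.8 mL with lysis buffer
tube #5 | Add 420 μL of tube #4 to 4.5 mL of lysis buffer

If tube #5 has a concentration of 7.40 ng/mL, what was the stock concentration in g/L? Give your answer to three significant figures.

0.500 g/L

Step 1: 12-fold → factor 12
Step 2: 2 mL brought to 50 mL → factor 50/2 = 25
Step 3: 1.45 mL + 4450 μL = 5.9 mL total → factor 5.9/1.45 = 4.069
Step 4: 1.65 mL brought to 7.8 mL → factor 7.8/1.65 = 4.7273
Step 5: 420 μL + 4.5 mL = 4920 μL total → factor 4920/420 = 11.714
Overall dilution factor = 12 × 25 × 4.069 × 4.7273 × 11.714 = 67598
Stock = 7.40 ng/mL × 67598 = 5.002 × 10^5 ng/mL = 0.500 g/L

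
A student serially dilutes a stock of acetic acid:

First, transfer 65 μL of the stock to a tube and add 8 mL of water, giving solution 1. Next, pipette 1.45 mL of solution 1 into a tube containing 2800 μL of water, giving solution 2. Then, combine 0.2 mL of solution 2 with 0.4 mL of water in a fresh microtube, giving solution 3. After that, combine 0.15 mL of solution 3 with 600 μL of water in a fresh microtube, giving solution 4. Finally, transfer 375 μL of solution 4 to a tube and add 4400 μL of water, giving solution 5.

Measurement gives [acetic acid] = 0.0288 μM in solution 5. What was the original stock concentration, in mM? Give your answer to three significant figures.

Step 1: 65 μL + 8 mL = 8065 μL total → factor 8065/65 = 124.08
Step 2: 1.45 mL + 2800 μL = 4.25 mL total → factor 4.25/1.45 = 2.931
Step 3: 0.2 mL + 0.4 mL = 0.6 mL total → factor 0.6/0.2 = 3
Step 4: 0.15 mL + 600 μL = 0.75 mL total → factor 0.75/0.15 = 5
Step 5: 375 μL + 4400 μL = 4775 μL total → factor 4775/375 = 12.733
Overall dilution factor = 124.08 × 2.931 × 3 × 5 × 12.733 = 69462
Stock = 0.0288 μM × 69462 = 2000 μM = 2.00 mM

2.00 mM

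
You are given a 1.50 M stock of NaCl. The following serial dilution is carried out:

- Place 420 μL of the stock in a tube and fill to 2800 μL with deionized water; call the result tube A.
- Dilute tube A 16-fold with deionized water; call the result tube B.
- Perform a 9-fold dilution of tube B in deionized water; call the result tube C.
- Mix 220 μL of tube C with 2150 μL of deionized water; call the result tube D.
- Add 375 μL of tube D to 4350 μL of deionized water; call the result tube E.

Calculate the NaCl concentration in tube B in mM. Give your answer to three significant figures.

14.1 mM

Step 1: 420 μL brought to 2800 μL → factor 2800/420 = 6.6667
Step 2: 16-fold → factor 16
Dilution factor through tube B = 6.6667 × 16 = 106.67
[tube B] = 1.50 M / 106.67 = 0.01406 M = 14.1 mM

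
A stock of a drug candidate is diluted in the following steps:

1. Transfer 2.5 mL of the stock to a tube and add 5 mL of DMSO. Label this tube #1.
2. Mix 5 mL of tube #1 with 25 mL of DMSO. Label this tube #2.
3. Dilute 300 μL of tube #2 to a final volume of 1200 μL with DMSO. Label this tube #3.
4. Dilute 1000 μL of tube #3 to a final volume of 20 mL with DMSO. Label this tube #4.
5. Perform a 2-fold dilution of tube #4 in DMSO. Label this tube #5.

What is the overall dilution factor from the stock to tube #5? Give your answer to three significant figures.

2.88 × 10^3

Step 1: 2.5 mL + 5 mL = 7.5 mL total → factor 7.5/2.5 = 3
Step 2: 5 mL + 25 mL = 30 mL total → factor 30/5 = 6
Step 3: 300 μL brought to 1200 μL → factor 1200/300 = 4
Step 4: 1000 μL brought to 20 mL → factor 20000/1000 = 20
Step 5: 2-fold → factor 2
Overall dilution factor = 3 × 6 × 4 × 20 × 2 = 2880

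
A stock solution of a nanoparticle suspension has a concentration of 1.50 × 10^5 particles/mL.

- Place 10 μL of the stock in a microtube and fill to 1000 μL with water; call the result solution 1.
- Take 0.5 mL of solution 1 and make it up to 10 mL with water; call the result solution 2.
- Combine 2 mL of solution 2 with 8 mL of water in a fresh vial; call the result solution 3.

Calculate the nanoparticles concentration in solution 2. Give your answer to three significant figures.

Step 1: 10 μL brought to 1000 μL → factor 1000/10 = 100
Step 2: 0.5 mL brought to 10 mL → factor 10/0.5 = 20
Dilution factor through solution 2 = 100 × 20 = 2000
[solution 2] = 1.50 × 10^5 particles/mL / 2000 = 75.0 particles/mL

75.0 particles/mL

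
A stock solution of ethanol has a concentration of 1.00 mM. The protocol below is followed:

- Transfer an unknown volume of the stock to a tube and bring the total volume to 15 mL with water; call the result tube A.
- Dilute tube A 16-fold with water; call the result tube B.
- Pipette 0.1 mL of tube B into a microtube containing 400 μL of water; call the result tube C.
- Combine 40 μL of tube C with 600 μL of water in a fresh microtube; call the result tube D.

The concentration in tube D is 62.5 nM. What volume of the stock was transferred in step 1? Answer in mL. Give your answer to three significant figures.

1.20 mL

Step 1: v brought to 15 mL → factor = 15 mL/v
Step 2: 16-fold → factor 16
Step 3: 0.1 mL + 400 μL = 0.5 mL total → factor 0.5/0.1 = 5
Step 4: 40 μL + 600 μL = 640 μL total → factor 640/40 = 16
Product of known-step factors = 1280
Overall factor = 1.00 mM / (62.5 nM) = 16000
Step-1 factor = 16000 / 1280 = 12.5
v = 15 mL / 12.5 = 1.20 mL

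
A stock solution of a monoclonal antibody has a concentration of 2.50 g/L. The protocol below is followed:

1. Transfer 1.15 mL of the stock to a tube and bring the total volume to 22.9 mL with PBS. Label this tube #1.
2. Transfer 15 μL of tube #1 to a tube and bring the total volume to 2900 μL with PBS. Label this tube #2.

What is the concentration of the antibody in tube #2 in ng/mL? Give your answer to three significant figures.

649 ng/mL

Step 1: 1.15 mL brought to 22.9 mL → factor 22.9/1.15 = 19.913
Step 2: 15 μL brought to 2900 μL → factor 2900/15 = 193.33
Overall dilution factor = 19.913 × 193.33 = 3849.9
Final = 2.50 g/L / 3849.9 = 0.0006494 g/L = 649 ng/mL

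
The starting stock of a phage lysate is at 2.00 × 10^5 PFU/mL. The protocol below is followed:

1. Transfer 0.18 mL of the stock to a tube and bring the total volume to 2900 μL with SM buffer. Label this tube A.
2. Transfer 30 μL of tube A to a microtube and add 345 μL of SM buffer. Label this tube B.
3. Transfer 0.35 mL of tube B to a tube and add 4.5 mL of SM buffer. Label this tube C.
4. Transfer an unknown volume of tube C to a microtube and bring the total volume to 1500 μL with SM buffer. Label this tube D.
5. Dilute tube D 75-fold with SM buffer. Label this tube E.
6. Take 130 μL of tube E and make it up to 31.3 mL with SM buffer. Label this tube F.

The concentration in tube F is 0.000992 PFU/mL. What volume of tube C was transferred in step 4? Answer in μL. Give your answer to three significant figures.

Step 1: 0.18 mL brought to 2900 μL → factor 2.9/0.18 = 16.111
Step 2: 30 μL + 345 μL = 375 μL total → factor 375/30 = 12.5
Step 3: 0.35 mL + 4.5 mL = 4.85 mL total → factor 4.85/0.35 = 13.857
Step 4: v brought to 1500 μL → factor = 1500 μL/v
Step 5: 75-fold → factor 75
Step 6: 130 μL brought to 31.3 mL → factor 31300/130 = 240.77
Product of known-step factors = 5.0393 × 10^7
Overall factor = 2.00 × 10^5 PFU/mL / (0.000992 PFU/mL) = 2.0161 × 10^8
Step-4 factor = 2.0161 × 10^8 / 5.0393 × 10^7 = 4.0008
v = 1500 μL / 4.0008 = 375 μL

375 μL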